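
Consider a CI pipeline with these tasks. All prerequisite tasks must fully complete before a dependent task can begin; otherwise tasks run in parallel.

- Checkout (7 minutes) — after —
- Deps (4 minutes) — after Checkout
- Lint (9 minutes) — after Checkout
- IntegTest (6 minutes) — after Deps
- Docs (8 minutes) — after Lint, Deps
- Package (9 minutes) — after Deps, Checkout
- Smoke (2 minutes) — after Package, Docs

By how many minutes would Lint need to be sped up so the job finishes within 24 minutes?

Current finish: 26 minutes; target: 24.
Lint is on every critical path, so each minute cut from Lint cuts the finish by one (this holds down to a finish of 22).
Need 26 − 24 = 2 minutes off Lint → Lint becomes 7 minutes, finish becomes 24.

2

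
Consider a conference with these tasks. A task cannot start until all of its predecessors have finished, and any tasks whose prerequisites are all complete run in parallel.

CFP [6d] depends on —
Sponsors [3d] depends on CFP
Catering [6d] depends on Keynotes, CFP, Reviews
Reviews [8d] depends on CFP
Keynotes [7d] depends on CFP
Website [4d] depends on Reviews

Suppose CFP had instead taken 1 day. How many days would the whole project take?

Baseline: CFP→Reviews→Catering = 6+8+6 = 20 → 20 days.
CFP is on the critical path; changing it to 1 makes that path 15 days.
No other chain overtakes it, so the finish is 15 days.

15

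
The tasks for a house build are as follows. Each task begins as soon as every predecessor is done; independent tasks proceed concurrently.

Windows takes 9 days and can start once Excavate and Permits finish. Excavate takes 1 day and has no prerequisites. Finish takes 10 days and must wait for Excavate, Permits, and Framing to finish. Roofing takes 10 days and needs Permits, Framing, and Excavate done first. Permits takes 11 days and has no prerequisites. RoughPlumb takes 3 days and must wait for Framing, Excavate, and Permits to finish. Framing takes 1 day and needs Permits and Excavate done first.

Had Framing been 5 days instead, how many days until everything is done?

26

Actual critical path: Permits→Framing→Roofing = 11+1+10 = 22 ⇒ 22 days.
Framing is on the critical path; changing it to 5 makes that path 26 days.
The critical path is still Permits→Framing→Roofing; finish is now 26 days.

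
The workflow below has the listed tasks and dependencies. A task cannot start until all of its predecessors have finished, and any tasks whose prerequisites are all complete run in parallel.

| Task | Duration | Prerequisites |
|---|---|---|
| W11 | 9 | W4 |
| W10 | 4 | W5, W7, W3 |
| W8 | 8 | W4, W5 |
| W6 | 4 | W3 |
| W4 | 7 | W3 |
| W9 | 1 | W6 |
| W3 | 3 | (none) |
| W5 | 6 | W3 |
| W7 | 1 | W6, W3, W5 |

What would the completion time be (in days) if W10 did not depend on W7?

19

Original critical path: W3→W4→W11 = 3+7+9 = 19 ⇒ 19 days.
Without W7→W10, W10's earliest start moves from 10 to 9.
The longest chain is now W3→W4→W11 = 3+7+9 = 19, so the plan takes 19 days.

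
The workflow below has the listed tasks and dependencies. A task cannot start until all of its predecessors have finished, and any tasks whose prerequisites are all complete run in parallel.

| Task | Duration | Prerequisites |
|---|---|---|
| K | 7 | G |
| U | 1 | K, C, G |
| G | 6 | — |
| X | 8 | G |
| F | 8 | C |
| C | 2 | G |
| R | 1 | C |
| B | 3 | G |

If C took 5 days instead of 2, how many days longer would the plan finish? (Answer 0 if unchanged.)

Critical path before the change: G→C→F = 6+2+8 = 16 giving 16 days.
Since C is critical, the +3 change carries straight to that chain (now 19 days).
That remains the longest chain; total 19 days.
Change in finish: 19 − 16 = +3 days.

3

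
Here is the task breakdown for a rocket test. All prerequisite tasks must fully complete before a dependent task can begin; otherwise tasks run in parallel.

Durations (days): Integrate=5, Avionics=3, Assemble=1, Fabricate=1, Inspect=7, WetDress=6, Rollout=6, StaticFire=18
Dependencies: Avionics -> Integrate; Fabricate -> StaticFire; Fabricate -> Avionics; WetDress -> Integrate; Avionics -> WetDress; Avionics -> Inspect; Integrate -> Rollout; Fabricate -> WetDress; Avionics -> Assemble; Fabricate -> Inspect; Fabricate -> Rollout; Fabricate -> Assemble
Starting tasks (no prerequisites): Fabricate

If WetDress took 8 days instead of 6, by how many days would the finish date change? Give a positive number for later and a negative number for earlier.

Baseline: Fabricate→Avionics→WetDress→Integrate→Rollout = 1+3+6+5+6 = 21 → 21 days.
WetDress lies on that path, so at 8 days the path becomes 23 days.
That remains the longest chain; total 23 days.
Change in finish: 23 − 21 = +2 days.

2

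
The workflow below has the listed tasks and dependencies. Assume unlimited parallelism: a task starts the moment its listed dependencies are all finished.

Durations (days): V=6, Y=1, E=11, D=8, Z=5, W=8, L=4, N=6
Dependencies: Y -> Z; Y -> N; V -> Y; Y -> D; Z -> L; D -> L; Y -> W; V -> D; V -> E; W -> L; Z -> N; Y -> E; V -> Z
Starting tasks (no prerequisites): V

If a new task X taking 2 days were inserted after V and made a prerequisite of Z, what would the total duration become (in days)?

Originally the project takes 19 days.
With X inserted, Z now waits for max(V, Y, X).
New critical path: V→X→Z→N = 6+2+5+6 = 19 ⇒ 19 days.

19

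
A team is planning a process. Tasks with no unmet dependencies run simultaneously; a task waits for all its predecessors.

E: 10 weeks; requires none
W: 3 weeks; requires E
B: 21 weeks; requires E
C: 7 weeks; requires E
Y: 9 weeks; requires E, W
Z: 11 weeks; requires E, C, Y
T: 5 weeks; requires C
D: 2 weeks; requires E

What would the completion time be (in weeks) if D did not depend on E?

33

Before: longest chain E→W→Y→Z = 10+3+9+11 = 33, finish 33.
Without E→D, D's earliest start moves from 10 to 0.
After: E→W→Y→Z = 10+3+9+11 = 33 → 33 weeks.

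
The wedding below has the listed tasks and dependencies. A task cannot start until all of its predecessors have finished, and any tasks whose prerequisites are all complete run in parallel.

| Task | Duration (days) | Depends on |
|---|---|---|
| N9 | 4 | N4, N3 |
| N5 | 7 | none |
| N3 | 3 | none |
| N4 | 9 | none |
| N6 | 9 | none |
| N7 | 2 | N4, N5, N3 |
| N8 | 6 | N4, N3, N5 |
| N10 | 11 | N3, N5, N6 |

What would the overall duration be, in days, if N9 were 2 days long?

20

The binding path is N6→N10 = 9+11 = 20; finish at 20 days.
N9 has 7 days of float (longest path through it is 13).
No other chain overtakes it, so the finish is 20 days.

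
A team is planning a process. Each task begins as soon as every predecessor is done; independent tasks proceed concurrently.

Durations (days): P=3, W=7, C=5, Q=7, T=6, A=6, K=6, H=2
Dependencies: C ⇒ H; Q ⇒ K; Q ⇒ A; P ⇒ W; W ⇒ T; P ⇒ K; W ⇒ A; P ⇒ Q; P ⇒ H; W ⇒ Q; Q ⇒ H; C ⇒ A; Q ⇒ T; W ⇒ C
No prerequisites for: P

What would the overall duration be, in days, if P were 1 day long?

Critical path before the change: P→W→Q→T = 3+7+7+6 = 23 giving 23 days.
Since P is critical, the -2 change carries straight to that chain (now 21 days).
No other chain overtakes it, so the finish is 21 days.

21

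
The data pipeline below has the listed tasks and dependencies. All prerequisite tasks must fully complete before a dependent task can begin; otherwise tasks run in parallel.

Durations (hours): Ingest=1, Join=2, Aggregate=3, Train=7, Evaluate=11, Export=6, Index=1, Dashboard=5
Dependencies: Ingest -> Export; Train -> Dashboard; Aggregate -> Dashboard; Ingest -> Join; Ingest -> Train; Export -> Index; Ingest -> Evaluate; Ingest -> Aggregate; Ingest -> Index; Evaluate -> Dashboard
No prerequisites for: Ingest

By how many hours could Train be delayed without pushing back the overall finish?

4

Critical path: Ingest→Evaluate→Dashboard = 1+11+5 = 17, so the finish is 17 hours.
The longest chain containing Train totals 13 hours.
So Train can slip 12 − 8 = 4 hours.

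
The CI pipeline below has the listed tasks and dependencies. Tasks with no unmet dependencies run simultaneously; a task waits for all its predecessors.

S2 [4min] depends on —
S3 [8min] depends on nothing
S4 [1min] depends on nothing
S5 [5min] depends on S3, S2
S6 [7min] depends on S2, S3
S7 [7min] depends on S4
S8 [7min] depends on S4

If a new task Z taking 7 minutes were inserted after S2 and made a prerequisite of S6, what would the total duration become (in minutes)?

Originally the schedule takes 15 minutes.
With Z inserted, S6 now waits for max(S2, S3, Z).
New critical path: S2→Z→S6 = 4+7+7 = 18 ⇒ 18 minutes.

18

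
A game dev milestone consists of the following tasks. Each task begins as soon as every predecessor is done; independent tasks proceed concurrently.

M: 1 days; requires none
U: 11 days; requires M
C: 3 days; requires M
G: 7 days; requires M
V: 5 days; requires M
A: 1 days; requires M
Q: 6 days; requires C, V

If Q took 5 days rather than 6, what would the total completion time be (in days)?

As given, the longest chain is M→V→Q = 1+5+6 = 12, so the finish is 12 days.
Since Q is critical, the -1 change carries straight to that chain (now 11 days).
The binding chain switches to M→U = 1+11 = 12; finish 12 days.

12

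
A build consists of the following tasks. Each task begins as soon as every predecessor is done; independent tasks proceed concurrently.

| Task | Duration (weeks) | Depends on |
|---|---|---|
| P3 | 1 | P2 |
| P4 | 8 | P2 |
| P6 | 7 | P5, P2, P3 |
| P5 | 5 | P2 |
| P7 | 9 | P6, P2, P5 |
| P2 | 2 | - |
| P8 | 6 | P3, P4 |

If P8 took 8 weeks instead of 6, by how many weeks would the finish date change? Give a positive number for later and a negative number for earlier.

0

Actual critical path: P2→P5→P6→P7 = 2+5+7+9 = 23 ⇒ 23 weeks.
The longest path through P8 is only 16 weeks, so P8 has float 7.
No other chain overtakes it, so the finish is 23 weeks.
Change in finish: 23 − 23 = +0 weeks.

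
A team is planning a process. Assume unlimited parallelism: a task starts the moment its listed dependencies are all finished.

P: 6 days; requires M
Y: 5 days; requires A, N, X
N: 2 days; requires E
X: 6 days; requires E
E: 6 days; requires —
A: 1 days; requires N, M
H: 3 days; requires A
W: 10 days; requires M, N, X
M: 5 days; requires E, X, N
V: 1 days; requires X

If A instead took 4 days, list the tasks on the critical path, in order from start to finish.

E, X, M, W

Actual critical path: E→X→M→W = 6+6+5+10 = 27 ⇒ 27 days.
A is off the critical path — its longest chain is 23 days, giving 4 of slack.
The critical path is still E→X→M→W; finish is now 27 days.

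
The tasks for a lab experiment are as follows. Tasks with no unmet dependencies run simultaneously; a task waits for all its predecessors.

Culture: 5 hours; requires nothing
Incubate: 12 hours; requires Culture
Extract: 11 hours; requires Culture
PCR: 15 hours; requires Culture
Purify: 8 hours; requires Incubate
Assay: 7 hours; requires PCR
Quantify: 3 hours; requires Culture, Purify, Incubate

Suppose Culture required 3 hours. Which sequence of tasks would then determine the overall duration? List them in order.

The binding path is Culture→Incubate→Purify→Quantify = 5+12+8+3 = 28; finish at 28 hours.
Culture is on the critical path; changing it to 3 makes that path 26 hours.
That remains the longest chain; total 26 hours.

Culture, Incubate, Purify, Quantify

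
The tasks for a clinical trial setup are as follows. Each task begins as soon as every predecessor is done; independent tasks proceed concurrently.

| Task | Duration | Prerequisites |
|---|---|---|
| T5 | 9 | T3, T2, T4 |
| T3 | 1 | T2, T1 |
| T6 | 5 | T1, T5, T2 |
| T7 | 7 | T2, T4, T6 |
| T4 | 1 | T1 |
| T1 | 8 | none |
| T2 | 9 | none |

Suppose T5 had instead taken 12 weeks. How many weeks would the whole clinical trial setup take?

Baseline: T2→T3→T5→T6→T7 = 9+1+9+5+7 = 31 → 31 weeks.
Since T5 is critical, the +3 change carries straight to that chain (now 34 weeks).
That remains the longest chain; total 34 weeks.

34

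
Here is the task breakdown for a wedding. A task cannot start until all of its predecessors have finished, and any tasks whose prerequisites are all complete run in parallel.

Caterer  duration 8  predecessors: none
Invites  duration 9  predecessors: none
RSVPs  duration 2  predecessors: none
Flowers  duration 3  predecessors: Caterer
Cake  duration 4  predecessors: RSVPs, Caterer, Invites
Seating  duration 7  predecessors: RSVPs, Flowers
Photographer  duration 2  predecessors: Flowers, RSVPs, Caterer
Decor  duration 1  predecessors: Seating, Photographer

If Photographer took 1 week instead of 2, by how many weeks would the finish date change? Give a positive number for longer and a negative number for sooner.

Critical path before the change: Caterer→Flowers→Seating→Decor = 8+3+7+1 = 19 giving 19 weeks.
Photographer has 5 weeks of float (longest path through it is 14).
That remains the longest chain; total 19 weeks.
Change in finish: 19 − 19 = +0 weeks.

0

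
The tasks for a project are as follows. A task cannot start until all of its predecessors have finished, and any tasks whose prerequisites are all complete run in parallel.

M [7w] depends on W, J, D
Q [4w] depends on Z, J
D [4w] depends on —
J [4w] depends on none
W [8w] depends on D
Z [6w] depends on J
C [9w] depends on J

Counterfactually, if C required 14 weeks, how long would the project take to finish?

19

The binding path is D→W→M = 4+8+7 = 19; finish at 19 weeks.
The longest path through C is only 13 weeks, so C has float 6.
That remains the longest chain; total 19 weeks.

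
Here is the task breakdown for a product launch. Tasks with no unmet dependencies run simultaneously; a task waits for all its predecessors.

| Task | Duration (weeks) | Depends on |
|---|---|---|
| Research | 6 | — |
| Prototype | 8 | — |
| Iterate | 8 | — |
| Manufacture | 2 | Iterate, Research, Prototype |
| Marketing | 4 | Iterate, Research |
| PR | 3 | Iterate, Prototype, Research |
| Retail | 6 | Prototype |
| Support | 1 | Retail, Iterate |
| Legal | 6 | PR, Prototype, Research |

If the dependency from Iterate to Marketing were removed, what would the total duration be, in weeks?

17

Original critical path: Prototype→PR→Legal = 8+3+6 = 17 ⇒ 17 weeks.
Without Iterate→Marketing, Marketing's earliest start moves from 8 to 6.
The longest chain is now Prototype→PR→Legal = 8+3+6 = 17, so the product launch takes 17 weeks.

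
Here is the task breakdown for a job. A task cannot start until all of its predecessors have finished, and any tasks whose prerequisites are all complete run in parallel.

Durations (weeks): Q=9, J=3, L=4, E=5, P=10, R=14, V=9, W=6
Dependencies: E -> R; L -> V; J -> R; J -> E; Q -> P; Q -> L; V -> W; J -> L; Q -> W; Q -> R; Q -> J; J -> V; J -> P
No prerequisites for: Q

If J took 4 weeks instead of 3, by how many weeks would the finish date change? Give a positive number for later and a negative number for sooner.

1

Critical path before the change: Q→J→L→V→W = 9+3+4+9+6 = 31 giving 31 weeks.
J is on the critical path; changing it to 4 makes that path 32 weeks.
No other chain overtakes it, so the finish is 32 weeks.
Change in finish: 32 − 31 = +1 weeks.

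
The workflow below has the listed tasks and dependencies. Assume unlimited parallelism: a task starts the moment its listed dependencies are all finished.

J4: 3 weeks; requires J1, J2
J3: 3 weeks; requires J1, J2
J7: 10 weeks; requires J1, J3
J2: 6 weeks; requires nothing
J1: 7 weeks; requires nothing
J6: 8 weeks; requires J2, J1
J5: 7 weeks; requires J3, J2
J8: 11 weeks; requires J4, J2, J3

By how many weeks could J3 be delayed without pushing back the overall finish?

Critical path: J1→J3→J8 = 7+3+11 = 21, so the finish is 21 weeks.
J3 finishes as early as 10 and must finish by 10.
Float = 21 − 21 = 0.

0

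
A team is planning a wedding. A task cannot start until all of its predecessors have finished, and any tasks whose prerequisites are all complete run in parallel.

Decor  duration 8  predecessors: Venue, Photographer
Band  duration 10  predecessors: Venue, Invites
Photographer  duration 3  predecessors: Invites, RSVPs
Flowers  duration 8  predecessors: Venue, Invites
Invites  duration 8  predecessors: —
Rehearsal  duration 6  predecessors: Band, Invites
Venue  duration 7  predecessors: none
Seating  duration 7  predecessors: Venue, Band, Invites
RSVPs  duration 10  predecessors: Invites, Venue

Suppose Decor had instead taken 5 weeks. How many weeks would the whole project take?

Baseline: Invites→RSVPs→Photographer→Decor = 8+10+3+8 = 29 → 29 weeks.
Since Decor is critical, the -3 change carries straight to that chain (now 26 weeks).
No other chain overtakes it, so the finish is 26 weeks.

26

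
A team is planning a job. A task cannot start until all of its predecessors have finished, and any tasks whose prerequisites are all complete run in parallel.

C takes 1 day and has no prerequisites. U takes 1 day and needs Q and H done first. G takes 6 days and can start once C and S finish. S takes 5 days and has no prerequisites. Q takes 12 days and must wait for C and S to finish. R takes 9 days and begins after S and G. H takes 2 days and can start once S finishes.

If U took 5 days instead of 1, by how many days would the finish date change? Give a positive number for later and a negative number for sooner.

2

Baseline: S→G→R = 5+6+9 = 20 → 20 days.
U has 2 days of float (longest path through it is 18).
New critical path: S→Q→U = 5+12+5 = 22 ⇒ 22 days.
Change in finish: 22 − 20 = +2 days.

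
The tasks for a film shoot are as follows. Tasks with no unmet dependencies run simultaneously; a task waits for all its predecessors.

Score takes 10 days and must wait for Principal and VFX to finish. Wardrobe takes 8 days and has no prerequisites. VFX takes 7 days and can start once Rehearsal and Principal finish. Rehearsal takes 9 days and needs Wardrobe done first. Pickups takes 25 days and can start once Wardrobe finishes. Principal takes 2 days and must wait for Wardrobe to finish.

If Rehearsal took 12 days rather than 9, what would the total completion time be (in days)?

37

Critical path before the change: Wardrobe→Rehearsal→VFX→Score = 8+9+7+10 = 34 giving 34 days.
Rehearsal lies on that path, so at 12 days the path becomes 37 days.
The critical path is still Wardrobe→Rehearsal→VFX→Score; finish is now 37 days.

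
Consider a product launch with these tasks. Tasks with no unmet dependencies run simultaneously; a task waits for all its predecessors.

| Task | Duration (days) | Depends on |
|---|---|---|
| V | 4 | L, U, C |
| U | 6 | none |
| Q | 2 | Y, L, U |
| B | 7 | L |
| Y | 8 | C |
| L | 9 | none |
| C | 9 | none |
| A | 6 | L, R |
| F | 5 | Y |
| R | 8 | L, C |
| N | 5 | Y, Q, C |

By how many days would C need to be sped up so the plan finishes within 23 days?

Current finish: 24 days; target: 23.
C is on every critical path, so each day cut from C cuts the finish by one (this holds down to a finish of 23).
Need 24 − 23 = 1 day off C → C becomes 8 days, finish becomes 23.

1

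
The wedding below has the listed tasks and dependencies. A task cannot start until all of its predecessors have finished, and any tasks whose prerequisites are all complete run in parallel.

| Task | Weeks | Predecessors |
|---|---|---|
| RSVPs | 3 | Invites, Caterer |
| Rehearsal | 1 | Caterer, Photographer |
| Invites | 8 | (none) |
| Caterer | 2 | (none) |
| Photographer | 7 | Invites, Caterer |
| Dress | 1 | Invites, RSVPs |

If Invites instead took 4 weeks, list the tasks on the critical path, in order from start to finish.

Critical path before the change: Invites→Photographer→Rehearsal = 8+7+1 = 16 giving 16 weeks.
Invites lies on that path, so at 4 weeks the path becomes 12 weeks.
That remains the longest chain; total 12 weeks.

Invites, Photographer, Rehearsal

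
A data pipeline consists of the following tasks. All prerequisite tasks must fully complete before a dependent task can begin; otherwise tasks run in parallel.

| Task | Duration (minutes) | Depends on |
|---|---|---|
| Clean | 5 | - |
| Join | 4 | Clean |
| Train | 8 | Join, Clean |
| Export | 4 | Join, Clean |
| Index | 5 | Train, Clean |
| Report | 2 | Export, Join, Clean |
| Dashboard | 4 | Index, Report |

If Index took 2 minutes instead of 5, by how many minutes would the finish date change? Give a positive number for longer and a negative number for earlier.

Critical path before the change: Clean→Join→Train→Index→Dashboard = 5+4+8+5+4 = 26 giving 26 minutes.
Index is on the critical path; changing it to 2 makes that path 23 minutes.
The critical path is still Clean→Join→Train→Index→Dashboard; finish is now 23 minutes.
Change in finish: 23 − 26 = -3 minutes.

-3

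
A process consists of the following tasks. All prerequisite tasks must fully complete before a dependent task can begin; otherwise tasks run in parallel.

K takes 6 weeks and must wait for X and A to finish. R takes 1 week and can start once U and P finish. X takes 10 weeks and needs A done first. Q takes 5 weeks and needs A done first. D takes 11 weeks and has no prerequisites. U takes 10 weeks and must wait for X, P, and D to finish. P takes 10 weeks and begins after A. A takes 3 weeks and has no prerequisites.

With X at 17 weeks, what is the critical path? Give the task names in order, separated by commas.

A, X, U, R

As given, the longest chain is A→X→U→R = 3+10+10+1 = 24, so the finish is 24 weeks.
X lies on that path, so at 17 weeks the path becomes 31 weeks.
The critical path is still A→X→U→R; finish is now 31 weeks.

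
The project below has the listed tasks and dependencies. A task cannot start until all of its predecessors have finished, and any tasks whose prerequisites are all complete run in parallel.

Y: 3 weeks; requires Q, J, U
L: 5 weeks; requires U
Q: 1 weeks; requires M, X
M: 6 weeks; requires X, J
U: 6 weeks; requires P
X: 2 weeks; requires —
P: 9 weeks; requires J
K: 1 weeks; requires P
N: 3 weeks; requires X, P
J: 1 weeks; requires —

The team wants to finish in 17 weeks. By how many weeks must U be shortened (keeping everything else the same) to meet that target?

Current finish: 21 weeks; target: 17.
U is on every critical path, so each week cut from U cuts the finish by one (this holds down to a finish of 16).
Need 21 − 17 = 4 weeks off U → U becomes 2 weeks, finish becomes 17.

4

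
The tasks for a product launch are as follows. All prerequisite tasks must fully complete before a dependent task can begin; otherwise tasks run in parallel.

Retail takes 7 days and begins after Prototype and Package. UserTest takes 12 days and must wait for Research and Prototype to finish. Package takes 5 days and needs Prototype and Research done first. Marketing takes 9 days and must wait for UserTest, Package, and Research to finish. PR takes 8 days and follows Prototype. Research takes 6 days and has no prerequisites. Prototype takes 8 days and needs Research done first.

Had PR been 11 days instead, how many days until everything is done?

35

The binding path is Research→Prototype→UserTest→Marketing = 6+8+12+9 = 35; finish at 35 days.
PR is off the critical path — its longest chain is 22 days, giving 13 of slack.
That remains the longest chain; total 35 days.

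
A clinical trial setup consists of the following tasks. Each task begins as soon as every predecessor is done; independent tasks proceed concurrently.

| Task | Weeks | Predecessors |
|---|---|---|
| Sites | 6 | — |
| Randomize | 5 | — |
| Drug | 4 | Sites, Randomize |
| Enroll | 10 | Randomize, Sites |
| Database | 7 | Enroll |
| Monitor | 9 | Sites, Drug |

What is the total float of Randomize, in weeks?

The longest chain is Sites→Enroll→Database = 6+10+7 = 23; overall finish 23 weeks.
Randomize finishes as early as 5 and must finish by 6.
Float = 23 − 22 = 1.

1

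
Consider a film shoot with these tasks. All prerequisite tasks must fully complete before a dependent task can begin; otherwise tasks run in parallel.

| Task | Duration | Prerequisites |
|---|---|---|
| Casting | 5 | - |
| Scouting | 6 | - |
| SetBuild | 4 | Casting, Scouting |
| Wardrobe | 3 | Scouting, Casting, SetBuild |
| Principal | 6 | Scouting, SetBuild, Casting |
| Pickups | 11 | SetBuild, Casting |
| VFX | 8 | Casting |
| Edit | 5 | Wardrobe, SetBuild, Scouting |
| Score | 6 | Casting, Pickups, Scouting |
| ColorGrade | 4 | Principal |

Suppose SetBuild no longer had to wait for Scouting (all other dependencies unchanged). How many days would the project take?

Original critical path: Scouting→SetBuild→Pickups→Score = 6+4+11+6 = 27 ⇒ 27 days.
Without Scouting→SetBuild, SetBuild's earliest start moves from 6 to 5.
New critical path: Casting→SetBuild→Pickups→Score = 5+4+11+6 = 26 ⇒ 26 days.

26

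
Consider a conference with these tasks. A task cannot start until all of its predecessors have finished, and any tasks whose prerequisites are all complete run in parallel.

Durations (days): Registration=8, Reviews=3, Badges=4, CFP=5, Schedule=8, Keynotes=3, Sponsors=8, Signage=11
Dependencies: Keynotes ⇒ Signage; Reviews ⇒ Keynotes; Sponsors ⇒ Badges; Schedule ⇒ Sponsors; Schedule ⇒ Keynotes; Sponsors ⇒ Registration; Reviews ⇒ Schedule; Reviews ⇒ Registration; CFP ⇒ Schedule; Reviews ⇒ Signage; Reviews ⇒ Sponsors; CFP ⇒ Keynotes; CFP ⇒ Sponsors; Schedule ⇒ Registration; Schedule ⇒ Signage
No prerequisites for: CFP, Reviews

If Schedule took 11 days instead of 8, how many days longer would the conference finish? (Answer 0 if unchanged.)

Actual critical path: CFP→Schedule→Sponsors→Registration = 5+8+8+8 = 29 ⇒ 29 days.
Schedule is on the critical path; changing it to 11 makes that path 32 days.
That remains the longest chain; total 32 days.
Change in finish: 32 − 29 = +3 days.

3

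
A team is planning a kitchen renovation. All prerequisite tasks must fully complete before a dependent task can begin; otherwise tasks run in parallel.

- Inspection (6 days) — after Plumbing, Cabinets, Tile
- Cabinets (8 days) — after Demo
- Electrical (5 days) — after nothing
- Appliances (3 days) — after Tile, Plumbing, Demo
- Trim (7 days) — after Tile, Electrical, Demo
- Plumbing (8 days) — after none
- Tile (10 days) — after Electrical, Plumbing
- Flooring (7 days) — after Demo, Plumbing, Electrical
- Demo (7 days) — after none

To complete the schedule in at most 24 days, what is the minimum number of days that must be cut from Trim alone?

Current finish: 25 days; target: 24.
Trim is on every critical path, so each day cut from Trim cuts the finish by one (this holds down to a finish of 24).
Need 25 − 24 = 1 day off Trim → Trim becomes 6 days, finish becomes 24.

1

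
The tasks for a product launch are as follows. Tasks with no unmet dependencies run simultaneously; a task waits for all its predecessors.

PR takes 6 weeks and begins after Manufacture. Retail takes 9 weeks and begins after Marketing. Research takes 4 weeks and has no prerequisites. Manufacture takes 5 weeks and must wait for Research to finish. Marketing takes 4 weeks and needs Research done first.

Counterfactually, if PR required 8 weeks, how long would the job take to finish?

17

Critical path before the change: Research→Marketing→Retail = 4+4+9 = 17 giving 17 weeks.
PR is off the critical path — its longest chain is 15 weeks, giving 2 of slack.
Now Research→Manufacture→PR = 4+5+8 = 17 is longest, so the finish becomes 17 weeks.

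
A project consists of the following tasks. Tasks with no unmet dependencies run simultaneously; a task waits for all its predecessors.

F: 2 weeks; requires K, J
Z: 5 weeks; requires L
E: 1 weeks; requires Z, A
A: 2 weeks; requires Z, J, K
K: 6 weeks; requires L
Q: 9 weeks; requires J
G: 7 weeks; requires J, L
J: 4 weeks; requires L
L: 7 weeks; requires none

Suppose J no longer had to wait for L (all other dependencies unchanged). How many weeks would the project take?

With the dependency in place, L→J→Q = 7+4+9 = 20 sets the finish at 20 weeks.
Without L→J, J's earliest start moves from 7 to 0.
New critical path: L→K→A→E = 7+6+2+1 = 16 ⇒ 16 weeks.

16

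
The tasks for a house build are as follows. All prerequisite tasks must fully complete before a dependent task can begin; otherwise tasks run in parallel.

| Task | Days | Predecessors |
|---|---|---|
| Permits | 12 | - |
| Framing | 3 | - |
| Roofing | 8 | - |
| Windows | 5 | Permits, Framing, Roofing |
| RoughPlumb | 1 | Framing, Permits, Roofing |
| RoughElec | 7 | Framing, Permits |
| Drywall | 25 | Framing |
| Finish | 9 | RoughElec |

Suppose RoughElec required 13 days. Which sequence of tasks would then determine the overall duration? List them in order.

Critical path before the change: Permits→RoughElec→Finish = 12+7+9 = 28 giving 28 days.
RoughElec lies on that path, so at 13 days the path becomes 34 days.
The critical path is still Permits→RoughElec→Finish; finish is now 34 days.

Permits, RoughElec, Finish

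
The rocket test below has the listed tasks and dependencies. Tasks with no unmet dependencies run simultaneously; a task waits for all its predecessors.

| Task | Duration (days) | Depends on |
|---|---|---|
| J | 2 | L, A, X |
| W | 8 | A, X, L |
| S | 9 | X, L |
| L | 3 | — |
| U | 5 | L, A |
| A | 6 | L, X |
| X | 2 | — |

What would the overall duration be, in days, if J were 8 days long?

The binding path is L→A→W = 3+6+8 = 17; finish at 17 days.
J is off the critical path — its longest chain is 11 days, giving 6 of slack.
Now L→A→J = 3+6+8 = 17 is longest, so the finish becomes 17 days.

17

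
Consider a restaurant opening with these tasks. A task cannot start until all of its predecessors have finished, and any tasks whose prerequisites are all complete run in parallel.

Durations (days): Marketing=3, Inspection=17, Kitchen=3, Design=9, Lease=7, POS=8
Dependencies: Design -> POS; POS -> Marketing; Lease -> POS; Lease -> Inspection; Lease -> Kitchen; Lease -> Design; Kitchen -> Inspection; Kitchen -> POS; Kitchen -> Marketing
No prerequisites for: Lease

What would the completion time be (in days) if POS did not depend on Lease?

Original critical path: Lease→Design→POS→Marketing = 7+9+8+3 = 27 ⇒ 27 days.
Dropping Lease→POS doesn't change POS's earliest start (16); another predecessor still binds.
The longest chain is now Lease→Design→POS→Marketing = 7+9+8+3 = 27, so the restaurant opening takes 27 days.

27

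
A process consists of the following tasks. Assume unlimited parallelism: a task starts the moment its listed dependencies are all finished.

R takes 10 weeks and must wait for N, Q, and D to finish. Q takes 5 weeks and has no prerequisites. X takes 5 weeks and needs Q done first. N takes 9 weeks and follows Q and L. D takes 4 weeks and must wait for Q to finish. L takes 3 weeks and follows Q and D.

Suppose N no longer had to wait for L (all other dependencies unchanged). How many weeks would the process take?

24

Before: longest chain Q→D→L→N→R = 5+4+3+9+10 = 31, finish 31.
Without L→N, N's earliest start moves from 12 to 5.
After: Q→N→R = 5+9+10 = 24 → 24 weeks.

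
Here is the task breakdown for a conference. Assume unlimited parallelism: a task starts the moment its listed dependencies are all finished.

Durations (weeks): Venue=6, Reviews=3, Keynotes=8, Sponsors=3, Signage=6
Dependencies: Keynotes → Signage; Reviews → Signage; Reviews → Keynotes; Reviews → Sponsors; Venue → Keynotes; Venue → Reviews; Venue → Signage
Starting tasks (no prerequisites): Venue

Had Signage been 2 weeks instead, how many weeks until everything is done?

19

Baseline: Venue→Reviews→Keynotes→Signage = 6+3+8+6 = 23 → 23 weeks.
Signage lies on that path, so at 2 weeks the path becomes 19 weeks.
That remains the longest chain; total 19 weeks.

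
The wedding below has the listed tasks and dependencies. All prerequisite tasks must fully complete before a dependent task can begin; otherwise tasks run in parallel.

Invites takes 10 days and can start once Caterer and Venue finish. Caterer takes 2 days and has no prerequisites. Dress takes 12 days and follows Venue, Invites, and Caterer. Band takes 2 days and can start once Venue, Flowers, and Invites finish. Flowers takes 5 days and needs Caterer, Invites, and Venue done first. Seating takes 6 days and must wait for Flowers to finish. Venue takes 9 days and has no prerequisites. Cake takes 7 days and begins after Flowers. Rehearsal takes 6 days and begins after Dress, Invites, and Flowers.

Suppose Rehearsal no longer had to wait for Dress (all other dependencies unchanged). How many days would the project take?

With the dependency in place, Venue→Invites→Dress→Rehearsal = 9+10+12+6 = 37 sets the finish at 37 days.
Without Dress→Rehearsal, Rehearsal's earliest start moves from 31 to 24.
New critical path: Venue→Invites→Dress = 9+10+12 = 31 ⇒ 31 days.

31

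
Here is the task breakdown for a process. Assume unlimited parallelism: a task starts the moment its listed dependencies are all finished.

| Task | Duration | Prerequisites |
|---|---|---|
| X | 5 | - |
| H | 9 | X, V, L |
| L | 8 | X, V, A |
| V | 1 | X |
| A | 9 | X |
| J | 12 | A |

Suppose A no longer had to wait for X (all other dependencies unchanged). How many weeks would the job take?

With the dependency in place, X→A→L→H = 5+9+8+9 = 31 sets the finish at 31 weeks.
Without X→A, A's earliest start moves from 5 to 0.
New critical path: A→L→H = 9+8+9 = 26 ⇒ 26 weeks.

26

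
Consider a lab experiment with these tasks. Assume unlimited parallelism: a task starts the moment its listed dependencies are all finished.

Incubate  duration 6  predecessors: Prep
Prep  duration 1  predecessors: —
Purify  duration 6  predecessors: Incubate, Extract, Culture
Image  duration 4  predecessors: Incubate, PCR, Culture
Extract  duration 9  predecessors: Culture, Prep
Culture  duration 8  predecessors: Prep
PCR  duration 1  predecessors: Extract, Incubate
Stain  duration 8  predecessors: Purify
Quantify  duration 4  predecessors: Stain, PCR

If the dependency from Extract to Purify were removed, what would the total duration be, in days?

Original critical path: Prep→Culture→Extract→Purify→Stain→Quantify = 1+8+9+6+8+4 = 36 ⇒ 36 days.
Without Extract→Purify, Purify's earliest start moves from 18 to 9.
The longest chain is now Prep→Culture→Purify→Stain→Quantify = 1+8+6+8+4 = 27, so the plan takes 27 days.

27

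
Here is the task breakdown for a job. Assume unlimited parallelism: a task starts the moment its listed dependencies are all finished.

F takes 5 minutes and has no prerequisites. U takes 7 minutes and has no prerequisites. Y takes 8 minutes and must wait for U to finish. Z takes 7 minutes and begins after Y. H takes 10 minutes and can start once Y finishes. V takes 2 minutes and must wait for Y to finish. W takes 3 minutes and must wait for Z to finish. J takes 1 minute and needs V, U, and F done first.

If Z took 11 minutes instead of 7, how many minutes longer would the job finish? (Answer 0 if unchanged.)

Critical path before the change: U→Y→Z→W = 7+8+7+3 = 25 giving 25 minutes.
Z lies on that path, so at 11 minutes the path becomes 29 minutes.
That remains the longest chain; total 29 minutes.
Change in finish: 29 − 25 = +4 minutes.

4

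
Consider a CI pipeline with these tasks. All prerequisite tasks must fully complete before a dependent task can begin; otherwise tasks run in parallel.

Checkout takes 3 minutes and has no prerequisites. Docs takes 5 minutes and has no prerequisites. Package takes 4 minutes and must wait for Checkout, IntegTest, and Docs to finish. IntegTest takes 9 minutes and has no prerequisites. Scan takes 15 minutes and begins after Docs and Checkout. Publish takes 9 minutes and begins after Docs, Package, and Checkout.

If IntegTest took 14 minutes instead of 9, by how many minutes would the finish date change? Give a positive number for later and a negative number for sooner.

Baseline: IntegTest→Package→Publish = 9+4+9 = 22 → 22 minutes.
Since IntegTest is critical, the +5 change carries straight to that chain (now 27 minutes).
No other chain overtakes it, so the finish is 27 minutes.
Change in finish: 27 − 22 = +5 minutes.

5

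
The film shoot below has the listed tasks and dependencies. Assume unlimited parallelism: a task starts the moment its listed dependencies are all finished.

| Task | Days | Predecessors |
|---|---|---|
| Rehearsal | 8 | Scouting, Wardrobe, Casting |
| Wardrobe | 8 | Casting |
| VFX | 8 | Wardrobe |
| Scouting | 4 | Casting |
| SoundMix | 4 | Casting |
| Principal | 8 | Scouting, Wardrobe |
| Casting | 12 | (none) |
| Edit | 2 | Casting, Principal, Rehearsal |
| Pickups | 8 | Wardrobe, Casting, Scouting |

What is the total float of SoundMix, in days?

14

Casting→Wardrobe→Rehearsal→Edit = 12+8+8+2 = 30 sets the makespan at 30 days.
The longest chain containing SoundMix totals 16 days.
So SoundMix can slip 30 − 16 = 14 days.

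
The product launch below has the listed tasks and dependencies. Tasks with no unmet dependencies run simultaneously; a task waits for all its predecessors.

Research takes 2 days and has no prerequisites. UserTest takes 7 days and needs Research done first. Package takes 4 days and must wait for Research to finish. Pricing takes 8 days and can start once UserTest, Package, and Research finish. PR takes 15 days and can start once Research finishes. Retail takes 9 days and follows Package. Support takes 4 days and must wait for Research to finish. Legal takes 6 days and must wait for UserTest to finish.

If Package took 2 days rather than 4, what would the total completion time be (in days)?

17

Baseline: Research→UserTest→Pricing = 2+7+8 = 17 → 17 days.
Package has 2 days of float (longest path through it is 15).
The critical path is still Research→UserTest→Pricing; finish is now 17 days.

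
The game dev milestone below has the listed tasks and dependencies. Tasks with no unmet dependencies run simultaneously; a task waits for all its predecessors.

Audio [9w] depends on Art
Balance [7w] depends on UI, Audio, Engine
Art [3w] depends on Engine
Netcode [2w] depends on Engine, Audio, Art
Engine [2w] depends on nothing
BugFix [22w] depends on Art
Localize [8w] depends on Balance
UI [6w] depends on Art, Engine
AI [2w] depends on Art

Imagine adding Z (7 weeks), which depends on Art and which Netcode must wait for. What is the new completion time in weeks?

Originally the game dev milestone takes 29 weeks.
With Z inserted, Netcode now waits for max(Engine, Audio, Art, Z).
New critical path: Engine→Art→Audio→Balance→Localize = 2+3+9+7+8 = 29 ⇒ 29 weeks.

29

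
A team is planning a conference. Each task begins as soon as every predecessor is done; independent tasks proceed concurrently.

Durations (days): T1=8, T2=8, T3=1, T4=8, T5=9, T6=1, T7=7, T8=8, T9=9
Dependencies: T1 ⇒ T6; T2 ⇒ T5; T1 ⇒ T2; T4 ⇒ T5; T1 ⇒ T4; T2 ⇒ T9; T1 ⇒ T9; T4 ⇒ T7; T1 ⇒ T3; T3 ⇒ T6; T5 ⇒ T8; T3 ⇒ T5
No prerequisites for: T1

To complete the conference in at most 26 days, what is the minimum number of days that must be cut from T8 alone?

7

Current finish: 33 days; target: 26.
T8 is on every critical path, so each day cut from T8 cuts the finish by one (this holds down to a finish of 26).
Need 33 − 26 = 7 days off T8 → T8 becomes 1 day, finish becomes 26.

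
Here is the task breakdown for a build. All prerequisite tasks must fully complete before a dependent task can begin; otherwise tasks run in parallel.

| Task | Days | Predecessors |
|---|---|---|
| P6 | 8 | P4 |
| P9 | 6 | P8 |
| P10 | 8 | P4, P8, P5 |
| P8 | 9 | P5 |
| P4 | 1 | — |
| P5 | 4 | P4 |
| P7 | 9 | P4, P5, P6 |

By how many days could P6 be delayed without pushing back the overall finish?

4

The longest chain is P4→P5→P8→P10 = 1+4+9+8 = 22; overall finish 22 days.
Longest path through P6: 18 days (earliest finish 9, latest finish 13).
Slack of P6 = 5 − 1 = 4 days.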